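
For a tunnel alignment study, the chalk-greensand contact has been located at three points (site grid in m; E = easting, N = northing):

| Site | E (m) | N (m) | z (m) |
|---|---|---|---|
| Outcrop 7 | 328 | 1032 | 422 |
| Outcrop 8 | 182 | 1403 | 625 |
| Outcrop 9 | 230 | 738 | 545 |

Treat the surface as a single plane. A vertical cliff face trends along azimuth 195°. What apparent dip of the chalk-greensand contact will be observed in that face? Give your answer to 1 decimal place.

17.8°

Let the plane be z = a·E + b·N + c.
Outcrop 8−Outcrop 7: −146a + 371b = 203;  Outcrop 9−Outcrop 7: −98a − 294b = 123.
Solving gives a = −1.32836, b = 0.02442.
Unit vector along 195° is (sin 195°, cos 195°) = (-0.2588, -0.9659).
Slope in that direction = a·(-0.2588) + b·(-0.9659) = 0.32022.
Apparent dip = arctan|0.32022| = 17.8° (true dip is 53.0°, so apparent ≤ true as expected).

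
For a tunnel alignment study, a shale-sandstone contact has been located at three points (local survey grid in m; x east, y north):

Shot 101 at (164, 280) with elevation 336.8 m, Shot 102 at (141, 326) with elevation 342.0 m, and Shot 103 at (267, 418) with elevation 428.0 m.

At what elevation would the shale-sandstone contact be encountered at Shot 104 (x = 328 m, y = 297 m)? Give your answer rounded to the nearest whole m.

Two edge vectors: Shot 101→Shot 102 = (-23, 46, 5.2), Shot 101→Shot 103 = (103, 138, 91.2).
Normal n = (Shot 101→Shot 102) × (Shot 101→Shot 103) = (3477.6, 2633.2, -7912).
So ∂z/∂x = −n_x/n_z = 0.43953 and ∂z/∂y = −n_y/n_z = 0.33281.
Intercept c from Shot 101: 336.8 − 72.08 − 93.19 = 171.53.
At (328, 297): z = 144.2 + 98.8 + 171.53 = 414.5 m.

415 m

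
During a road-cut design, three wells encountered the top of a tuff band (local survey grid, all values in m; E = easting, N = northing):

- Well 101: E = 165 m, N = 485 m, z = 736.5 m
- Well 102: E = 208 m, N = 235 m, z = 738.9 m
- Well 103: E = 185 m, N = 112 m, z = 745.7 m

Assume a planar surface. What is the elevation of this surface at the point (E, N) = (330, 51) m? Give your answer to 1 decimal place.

729.2 m

Let the plane be z = a·E + b·N + c.
Well 102−Well 101: 43a − 250b = 2.4;  Well 103−Well 101: 20a − 373b = 9.2.
Solving gives a = −0.12726, b = −0.03149.
Then c = 736.5 − a·165 − b·485 = 772.77.
At (330, 51): z = −42.0 − 1.6 + 772.77 = 729.2 m.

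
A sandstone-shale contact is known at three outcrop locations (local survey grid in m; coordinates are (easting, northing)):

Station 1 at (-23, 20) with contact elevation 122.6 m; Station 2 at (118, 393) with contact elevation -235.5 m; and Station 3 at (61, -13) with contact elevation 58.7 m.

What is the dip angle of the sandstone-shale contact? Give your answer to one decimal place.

Let the plane be z = a·E + b·N + c.
Station 2−Station 1: 141a + 373b = −358.1;  Station 3−Station 1: 84a − 33b = −63.9.
Solving gives a = −0.99075, b = −0.58554.
Gradient magnitude |∇z| = √(a² + b²) = √(0.98158 + 0.34285) = 1.15084.
True dip = arctan(1.15084) = 49.0°, dipping toward ENE (azimuth ≈ 059°).

49.0°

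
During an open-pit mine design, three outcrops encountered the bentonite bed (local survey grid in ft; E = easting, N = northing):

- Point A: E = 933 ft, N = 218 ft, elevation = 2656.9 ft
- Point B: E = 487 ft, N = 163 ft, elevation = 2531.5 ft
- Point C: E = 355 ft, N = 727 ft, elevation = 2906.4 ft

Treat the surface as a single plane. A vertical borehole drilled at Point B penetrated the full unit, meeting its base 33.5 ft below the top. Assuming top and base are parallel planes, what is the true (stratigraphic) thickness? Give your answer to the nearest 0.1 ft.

27.0 ft

Let the plane be z = a·E + b·N + c.
Point B−Point A: −446a − 55b = −125.4;  Point C−Point A: −578a + 509b = 249.5.
Solving gives a = 0.19361, b = 0.71003.
|∇z| = √(a²+b²) = 0.73595, so dip δ = arctan(0.73595) = 36.35°.
True thickness = vertical thickness × cos δ = 33.5 × cos 36.35° = 27.0 ft.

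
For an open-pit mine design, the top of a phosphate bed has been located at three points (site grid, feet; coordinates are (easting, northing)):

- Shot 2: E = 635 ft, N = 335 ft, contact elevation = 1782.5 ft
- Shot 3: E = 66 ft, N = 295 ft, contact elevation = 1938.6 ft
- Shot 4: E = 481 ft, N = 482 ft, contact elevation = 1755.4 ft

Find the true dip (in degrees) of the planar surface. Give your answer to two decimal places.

Two edge vectors: Shot 2→Shot 3 = (-569, -40, 156.1), Shot 2→Shot 4 = (-154, 147, -27.1).
Normal n = (Shot 2→Shot 3) × (Shot 2→Shot 4) = (-21862.7, -39459.3, -89803).
So ∂z/∂E = −n_x/n_z = −0.24345 and ∂z/∂N = −n_y/n_z = −0.43940.
Gradient magnitude |∇z| = √(a² + b²) = √(0.05927 + 0.19307) = 0.50233.
True dip = arctan(0.50233) = 26.67°, dipping toward NNE (azimuth ≈ 029°).

26.67°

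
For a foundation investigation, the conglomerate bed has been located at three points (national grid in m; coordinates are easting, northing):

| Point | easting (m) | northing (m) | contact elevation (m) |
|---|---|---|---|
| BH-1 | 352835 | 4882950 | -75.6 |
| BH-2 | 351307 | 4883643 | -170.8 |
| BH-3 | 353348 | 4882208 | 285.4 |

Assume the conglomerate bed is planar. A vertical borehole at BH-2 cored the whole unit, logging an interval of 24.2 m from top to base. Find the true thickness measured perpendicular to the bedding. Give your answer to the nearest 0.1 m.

Let the plane be z = a·easting + b·northing + c.
BH-2−BH-1: −1528a + 693b = −95.2;  BH-3−BH-1: 513a − 742b = 361.
Solving gives a = −0.23069, b = −0.64601.
|∇z| = √(a²+b²) = 0.68597, so dip δ = arctan(0.68597) = 34.45°.
True thickness = vertical thickness × cos δ = 24.2 × cos 34.45° = 20.0 m.

20.0 m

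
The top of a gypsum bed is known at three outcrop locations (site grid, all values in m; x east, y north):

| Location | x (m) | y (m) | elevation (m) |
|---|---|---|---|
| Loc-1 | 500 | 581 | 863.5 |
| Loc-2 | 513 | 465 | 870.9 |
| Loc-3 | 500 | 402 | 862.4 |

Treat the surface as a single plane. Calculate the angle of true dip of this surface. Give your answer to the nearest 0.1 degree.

32.0°

Let the plane be z = a·x + b·y + c.
Loc-2−Loc-1: 13a − 116b = 7.4;  Loc-3−Loc-1: 0a − 179b = −1.1.
Solving gives a = 0.62407, b = 0.00615.
Gradient magnitude |∇z| = √(a² + b²) = √(0.38946 + 0.00004) = 0.62410.
True dip = arctan(0.62410) = 32.0°, dipping toward W (azimuth ≈ 269°).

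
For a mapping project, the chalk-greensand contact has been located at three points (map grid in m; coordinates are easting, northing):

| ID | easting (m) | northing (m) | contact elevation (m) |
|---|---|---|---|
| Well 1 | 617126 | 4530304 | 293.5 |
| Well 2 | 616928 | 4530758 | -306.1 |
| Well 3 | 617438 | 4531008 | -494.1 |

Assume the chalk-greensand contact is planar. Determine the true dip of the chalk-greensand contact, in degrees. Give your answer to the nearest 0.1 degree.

Let the plane be z = a·easting + b·northing + c.
Well 2−Well 1: −198a + 454b = −599.6;  Well 3−Well 1: 312a + 704b = −787.6.
Solving gives a = 0.22968, b = −1.22054.
Gradient magnitude |∇z| = √(a² + b²) = √(0.05275 + 1.48971) = 1.24196.
True dip = arctan(1.24196) = 51.2°, dipping toward N (azimuth ≈ 349°).

51.2°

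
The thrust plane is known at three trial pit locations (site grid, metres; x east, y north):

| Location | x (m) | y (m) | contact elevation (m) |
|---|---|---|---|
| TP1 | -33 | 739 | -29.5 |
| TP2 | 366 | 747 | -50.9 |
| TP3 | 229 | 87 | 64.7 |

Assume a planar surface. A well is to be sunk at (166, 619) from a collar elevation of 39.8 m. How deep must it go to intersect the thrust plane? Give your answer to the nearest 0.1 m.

Two edge vectors: TP1→TP2 = (399, 8, -21.4), TP1→TP3 = (262, -652, 94.2).
Normal n = (TP1→TP2) × (TP1→TP3) = (-13199.2, -43192.6, -262244).
So ∂z/∂x = −n_x/n_z = −0.05033 and ∂z/∂y = −n_y/n_z = −0.16470.
Intercept c from TP1: -29.5 − 1.66 + 121.72 = 90.56.
At (166, 619): z_contact = −8.36 − 101.95 + 90.56 = -19.75 m.
Depth below ground = 39.8 − (-19.75) = 59.6 m.

59.6 m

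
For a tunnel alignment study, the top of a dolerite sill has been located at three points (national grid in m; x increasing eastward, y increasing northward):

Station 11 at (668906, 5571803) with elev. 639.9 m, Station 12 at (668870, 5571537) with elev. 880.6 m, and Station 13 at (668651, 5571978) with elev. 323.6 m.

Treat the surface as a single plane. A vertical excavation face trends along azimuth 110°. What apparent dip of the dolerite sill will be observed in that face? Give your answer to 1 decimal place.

41.0°

Two edge vectors: Station 11→Station 12 = (-36, -266, 240.7), Station 11→Station 13 = (-255, 175, -316.3).
Normal n = (Station 11→Station 12) × (Station 11→Station 13) = (42013.3, -72765.3, -74130).
So ∂z/∂x = −n_x/n_z = 0.56675 and ∂z/∂y = −n_y/n_z = −0.98159.
Unit vector along 110° is (sin 110°, cos 110°) = (0.9397, -0.3420).
Slope in that direction = a·(0.9397) + b·(-0.3420) = 0.86830.
Apparent dip = arctan|0.86830| = 41.0° (true dip is 48.6°, so apparent ≤ true as expected).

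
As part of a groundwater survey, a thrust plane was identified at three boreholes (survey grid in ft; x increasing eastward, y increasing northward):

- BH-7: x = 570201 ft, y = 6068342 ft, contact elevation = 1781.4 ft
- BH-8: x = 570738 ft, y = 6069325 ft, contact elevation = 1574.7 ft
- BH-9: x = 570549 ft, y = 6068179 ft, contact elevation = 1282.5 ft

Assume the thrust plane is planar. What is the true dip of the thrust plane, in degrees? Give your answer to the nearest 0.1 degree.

52.5°

Let the plane be z = a·x + b·y + c.
BH-8−BH-7: 537a + 983b = −206.7;  BH-9−BH-7: 348a − 163b = −498.9.
Solving gives a = −1.21995, b = 0.45617.
Gradient magnitude |∇z| = √(a² + b²) = √(1.48829 + 0.20809) = 1.30245.
True dip = arctan(1.30245) = 52.5°, dipping toward ESE (azimuth ≈ 111°).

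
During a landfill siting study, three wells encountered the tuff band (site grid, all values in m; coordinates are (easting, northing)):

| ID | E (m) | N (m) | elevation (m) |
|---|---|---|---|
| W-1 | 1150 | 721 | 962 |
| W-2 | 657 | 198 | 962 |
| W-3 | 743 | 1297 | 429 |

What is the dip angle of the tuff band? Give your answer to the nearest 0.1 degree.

Two edge vectors: W-1→W-2 = (-493, -523, 0), W-1→W-3 = (-407, 576, -533).
Normal n = (W-1→W-2) × (W-1→W-3) = (278759, -262769, -496829).
So ∂z/∂E = −n_x/n_z = 0.56108 and ∂z/∂N = −n_y/n_z = −0.52889.
Gradient magnitude |∇z| = √(a² + b²) = √(0.31481 + 0.27973) = 0.77106.
True dip = arctan(0.77106) = 37.6°, dipping toward NW (azimuth ≈ 313°).

37.6°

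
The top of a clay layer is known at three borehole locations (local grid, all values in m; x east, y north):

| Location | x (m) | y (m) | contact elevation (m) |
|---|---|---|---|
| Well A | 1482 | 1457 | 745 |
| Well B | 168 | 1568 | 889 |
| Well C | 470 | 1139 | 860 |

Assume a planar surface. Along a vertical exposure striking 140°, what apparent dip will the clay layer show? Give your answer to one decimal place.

Let the plane be z = a·x + b·y + c.
Well B−Well A: −1314a + 111b = 144;  Well C−Well A: −1012a − 318b = 115.
Solving gives a = −0.11045, b = −0.01015.
Unit vector along 140° is (sin 140°, cos 140°) = (0.6428, -0.7660).
Slope in that direction = a·(0.6428) + b·(-0.7660) = −0.06322.
Apparent dip = arctan|0.06322| = 3.6° (true dip is 6.3°, so apparent ≤ true as expected).

3.6°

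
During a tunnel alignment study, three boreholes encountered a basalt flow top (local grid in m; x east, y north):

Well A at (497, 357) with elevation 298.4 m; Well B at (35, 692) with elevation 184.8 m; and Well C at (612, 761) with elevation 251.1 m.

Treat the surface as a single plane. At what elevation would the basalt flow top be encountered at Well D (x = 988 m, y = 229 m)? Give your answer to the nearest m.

384 m

Let the plane be z = a·x + b·y + c.
Well B−Well A: −462a + 335b = −113.6;  Well C−Well A: 115a + 404b = −47.3.
Solving gives a = 0.13345, b = −0.15507.
Then c = 298.4 − a·497 − b·357 = 287.43.
At (988, 229): z = 131.8 − 35.5 + 287.43 = 383.8 m.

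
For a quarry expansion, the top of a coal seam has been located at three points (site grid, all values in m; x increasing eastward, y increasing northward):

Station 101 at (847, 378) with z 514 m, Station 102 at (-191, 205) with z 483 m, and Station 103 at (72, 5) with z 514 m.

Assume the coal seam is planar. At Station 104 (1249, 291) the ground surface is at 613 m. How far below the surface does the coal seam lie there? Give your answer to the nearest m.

Two edge vectors: Station 101→Station 102 = (-1038, -173, -31), Station 101→Station 103 = (-775, -373, 0).
Normal n = (Station 101→Station 102) × (Station 101→Station 103) = (-11563, 24025, 253099).
So ∂z/∂x = −n_x/n_z = 0.04569 and ∂z/∂y = −n_y/n_z = −0.09492.
Intercept c from Station 101: 514 − 38.70 + 35.88 = 511.19.
At (1249, 291): z_contact = 57.1 − 27.6 + 511.19 = 540.6 m.
Depth below ground = 613 − 540.6 = 72 m.

72 m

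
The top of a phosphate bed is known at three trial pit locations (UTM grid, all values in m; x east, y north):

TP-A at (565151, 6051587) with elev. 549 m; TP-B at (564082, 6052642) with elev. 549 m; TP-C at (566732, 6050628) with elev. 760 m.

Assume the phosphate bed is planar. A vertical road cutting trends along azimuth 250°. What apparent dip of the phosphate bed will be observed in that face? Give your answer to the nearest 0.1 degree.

24.0°

Two edge vectors: TP-A→TP-B = (-1069, 1055, 0), TP-A→TP-C = (1581, -959, 211).
Normal n = (TP-A→TP-B) × (TP-A→TP-C) = (222605, 225559, -642784).
So ∂z/∂x = −n_x/n_z = 0.34631 and ∂z/∂y = −n_y/n_z = 0.35091.
Unit vector along 250° is (sin 250°, cos 250°) = (-0.9397, -0.3420).
Slope in that direction = a·(-0.9397) + b·(-0.3420) = −0.44545.
Apparent dip = arctan|0.44545| = 24.0° (true dip is 26.2°, so apparent ≤ true as expected).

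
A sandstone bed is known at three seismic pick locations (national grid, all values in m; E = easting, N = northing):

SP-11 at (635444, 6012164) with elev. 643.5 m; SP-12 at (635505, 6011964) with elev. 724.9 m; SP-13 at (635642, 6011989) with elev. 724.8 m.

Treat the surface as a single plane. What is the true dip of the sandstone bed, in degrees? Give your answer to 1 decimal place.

Two edge vectors: SP-11→SP-12 = (61, -200, 81.4), SP-11→SP-13 = (198, -175, 81.3).
Normal n = (SP-11→SP-12) × (SP-11→SP-13) = (-2015, 11157.9, 28925).
So ∂z/∂E = −n_x/n_z = 0.06966 and ∂z/∂N = −n_y/n_z = −0.38575.
Gradient magnitude |∇z| = √(a² + b²) = √(0.00485 + 0.14881) = 0.39199.
True dip = arctan(0.39199) = 21.4°, dipping toward N (azimuth ≈ 350°).

21.4°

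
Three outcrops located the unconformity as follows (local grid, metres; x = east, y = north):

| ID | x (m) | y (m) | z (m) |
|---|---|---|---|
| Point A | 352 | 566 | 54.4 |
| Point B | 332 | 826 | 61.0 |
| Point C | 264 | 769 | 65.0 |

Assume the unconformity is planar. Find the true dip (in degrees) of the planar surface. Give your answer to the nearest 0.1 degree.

Two edge vectors: Point A→Point B = (-20, 260, 6.6), Point A→Point C = (-88, 203, 10.6).
Normal n = (Point A→Point B) × (Point A→Point C) = (1416.2, -368.8, 18820).
So ∂z/∂x = −n_x/n_z = −0.07525 and ∂z/∂y = −n_y/n_z = 0.01960.
Gradient magnitude |∇z| = √(a² + b²) = √(0.00566 + 0.00038) = 0.07776.
True dip = arctan(0.07776) = 4.4°, dipping toward ESE (azimuth ≈ 105°).

4.4°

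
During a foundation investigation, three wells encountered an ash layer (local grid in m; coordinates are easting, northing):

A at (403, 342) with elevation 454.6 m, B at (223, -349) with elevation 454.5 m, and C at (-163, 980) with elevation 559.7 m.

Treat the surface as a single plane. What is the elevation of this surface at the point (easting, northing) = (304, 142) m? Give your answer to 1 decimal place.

Let the plane be z = a·easting + b·northing + c.
B−A: −180a − 691b = −0.1;  C−A: −566a + 638b = 105.1.
Solving gives a = −0.14342, b = 0.03750.
Then c = 454.6 − a·403 − b·342 = 499.57.
At (304, 142): z = −43.6 + 5.3 + 499.57 = 461.3 m.

461.3 m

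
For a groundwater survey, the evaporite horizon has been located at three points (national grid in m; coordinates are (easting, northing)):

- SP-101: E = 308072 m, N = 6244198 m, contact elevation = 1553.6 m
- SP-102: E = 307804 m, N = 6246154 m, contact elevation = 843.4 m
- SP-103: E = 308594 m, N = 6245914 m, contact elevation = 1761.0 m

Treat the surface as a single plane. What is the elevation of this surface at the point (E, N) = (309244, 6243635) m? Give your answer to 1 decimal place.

2958.9 m

Two edge vectors: SP-101→SP-102 = (-268, 1956, -710.2), SP-101→SP-103 = (522, 1716, 207.4).
Normal n = (SP-101→SP-102) × (SP-101→SP-103) = (1624377.6, -315141.2, -1480920).
So ∂z/∂E = −n_x/n_z = 1.096870594 and ∂z/∂N = −n_y/n_z = −0.212800962.
Intercept c from SP-101: 1553.6 − 337915.12 + 1328771.34 = 992409.82.
At (309244, 6243635): z = 339200.6 − 1328651.5 + 992409.82 = 2958.9 m.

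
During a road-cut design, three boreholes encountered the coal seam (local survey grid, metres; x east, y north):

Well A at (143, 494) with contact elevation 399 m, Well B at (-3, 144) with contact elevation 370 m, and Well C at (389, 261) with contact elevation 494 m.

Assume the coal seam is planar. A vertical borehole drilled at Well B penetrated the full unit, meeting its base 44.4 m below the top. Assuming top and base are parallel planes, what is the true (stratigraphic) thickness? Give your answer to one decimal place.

42.1 m

Two edge vectors: Well A→Well B = (-146, -350, -29), Well A→Well C = (246, -233, 95).
Normal n = (Well A→Well B) × (Well A→Well C) = (-40007, 6736, 120118).
So ∂z/∂x = −n_x/n_z = 0.33306 and ∂z/∂y = −n_y/n_z = −0.05608.
|∇z| = √(a²+b²) = 0.33775, so dip δ = arctan(0.33775) = 18.66°.
True thickness = vertical thickness × cos δ = 44.4 × cos 18.66° = 42.1 m.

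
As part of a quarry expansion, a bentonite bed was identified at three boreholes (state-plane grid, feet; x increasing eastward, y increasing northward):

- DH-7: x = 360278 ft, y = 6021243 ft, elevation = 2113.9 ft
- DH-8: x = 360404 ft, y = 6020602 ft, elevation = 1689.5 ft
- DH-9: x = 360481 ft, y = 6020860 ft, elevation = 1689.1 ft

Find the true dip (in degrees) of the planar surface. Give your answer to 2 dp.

Let the plane be z = a·x + b·y + c.
DH-8−DH-7: 126a − 641b = −424.4;  DH-9−DH-7: 203a − 383b = −424.8.
Solving gives a = −1.34064, b = 0.39856.
Gradient magnitude |∇z| = √(a² + b²) = √(1.79732 + 0.15885) = 1.39863.
True dip = arctan(1.39863) = 54.44°, dipping toward ESE (azimuth ≈ 107°).

54.44°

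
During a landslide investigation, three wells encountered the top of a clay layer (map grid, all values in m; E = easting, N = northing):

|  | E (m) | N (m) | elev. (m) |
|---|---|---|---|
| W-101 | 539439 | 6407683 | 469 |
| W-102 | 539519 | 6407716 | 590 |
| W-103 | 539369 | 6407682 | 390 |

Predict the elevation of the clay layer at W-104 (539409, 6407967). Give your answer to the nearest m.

709 m

Let the plane be z = a·E + b·N + c.
W-102−W-101: 80a + 33b = 121;  W-103−W-101: −70a − 1b = −79.
Solving gives a = 1.11479821, b = 0.96412556.
Then c = 469 − a·539439 − b·6407683 = −6778707.59.
At (539409, 6407967): z = 601332.2 + 6178084.8 − 6778707.59 = 709.4 m.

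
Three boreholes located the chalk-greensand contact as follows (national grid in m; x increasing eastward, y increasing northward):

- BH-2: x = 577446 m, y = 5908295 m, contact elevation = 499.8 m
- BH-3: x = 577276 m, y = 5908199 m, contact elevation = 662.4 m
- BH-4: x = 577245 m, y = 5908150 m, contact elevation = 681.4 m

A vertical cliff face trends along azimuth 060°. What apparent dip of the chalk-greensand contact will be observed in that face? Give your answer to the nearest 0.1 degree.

Two edge vectors: BH-2→BH-3 = (-170, -96, 162.6), BH-2→BH-4 = (-201, -145, 181.6).
Normal n = (BH-2→BH-3) × (BH-2→BH-4) = (6143.4, -1810.6, 5354).
So ∂z/∂x = −n_x/n_z = −1.14744 and ∂z/∂y = −n_y/n_z = 0.33818.
Unit vector along 060° is (sin 60°, cos 60°) = (0.8660, 0.5000).
Slope in that direction = a·(0.8660) + b·(0.5000) = −0.82462.
Apparent dip = arctan|0.82462| = 39.5° (true dip is 50.1°, so apparent ≤ true as expected).

39.5°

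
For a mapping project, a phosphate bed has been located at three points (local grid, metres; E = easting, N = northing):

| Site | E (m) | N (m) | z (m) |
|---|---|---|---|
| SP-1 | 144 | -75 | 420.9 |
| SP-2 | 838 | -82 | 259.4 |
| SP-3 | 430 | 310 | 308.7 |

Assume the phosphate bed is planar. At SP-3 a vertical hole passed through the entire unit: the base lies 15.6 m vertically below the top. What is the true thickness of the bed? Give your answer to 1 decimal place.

Let the plane be z = a·E + b·N + c.
SP-2−SP-1: 694a − 7b = −161.5;  SP-3−SP-1: 286a + 385b = −112.2.
Solving gives a = −0.23390, b = −0.11768.
|∇z| = √(a²+b²) = 0.26183, so dip δ = arctan(0.26183) = 14.67°.
True thickness = vertical thickness × cos δ = 15.6 × cos 14.67° = 15.1 m.

15.1 m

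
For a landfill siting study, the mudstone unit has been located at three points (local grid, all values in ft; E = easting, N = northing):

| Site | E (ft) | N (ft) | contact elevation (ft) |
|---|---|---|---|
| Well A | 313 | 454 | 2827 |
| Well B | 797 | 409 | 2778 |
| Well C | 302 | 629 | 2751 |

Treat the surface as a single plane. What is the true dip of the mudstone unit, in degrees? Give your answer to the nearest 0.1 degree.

Let the plane be z = a·E + b·N + c.
Well B−Well A: 484a − 45b = −49;  Well C−Well A: −11a + 175b = −76.
Solving gives a = −0.14245, b = −0.44324.
Gradient magnitude |∇z| = √(a² + b²) = √(0.02029 + 0.19646) = 0.46557.
True dip = arctan(0.46557) = 25.0°, dipping toward NNE (azimuth ≈ 018°).

25.0°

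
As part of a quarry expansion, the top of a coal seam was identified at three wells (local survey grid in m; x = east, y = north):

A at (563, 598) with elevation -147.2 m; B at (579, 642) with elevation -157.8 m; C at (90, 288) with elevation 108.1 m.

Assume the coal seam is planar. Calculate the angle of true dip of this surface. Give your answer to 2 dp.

Two edge vectors: A→B = (16, 44, -10.6), A→C = (-473, -310, 255.3).
Normal n = (A→B) × (A→C) = (7947.2, 929, 15852).
So ∂z/∂x = −n_x/n_z = −0.50134 and ∂z/∂y = −n_y/n_z = −0.05860.
Gradient magnitude |∇z| = √(a² + b²) = √(0.25134 + 0.00343) = 0.50475.
True dip = arctan(0.50475) = 26.78°, dipping toward E (azimuth ≈ 083°).

26.78°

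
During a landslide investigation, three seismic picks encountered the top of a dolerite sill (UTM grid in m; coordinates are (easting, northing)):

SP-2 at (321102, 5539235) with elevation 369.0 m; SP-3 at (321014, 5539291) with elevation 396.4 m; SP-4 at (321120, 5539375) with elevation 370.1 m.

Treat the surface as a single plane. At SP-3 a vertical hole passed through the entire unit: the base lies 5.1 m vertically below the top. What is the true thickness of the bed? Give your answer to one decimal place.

4.9 m

Let the plane be z = a·E + b·N + c.
SP-3−SP-2: −88a + 56b = 27.4;  SP-4−SP-2: 18a + 140b = 1.1.
Solving gives a = −0.28319, b = 0.04427.
|∇z| = √(a²+b²) = 0.28663, so dip δ = arctan(0.28663) = 15.99°.
True thickness = vertical thickness × cos δ = 5.1 × cos 15.99° = 4.9 m.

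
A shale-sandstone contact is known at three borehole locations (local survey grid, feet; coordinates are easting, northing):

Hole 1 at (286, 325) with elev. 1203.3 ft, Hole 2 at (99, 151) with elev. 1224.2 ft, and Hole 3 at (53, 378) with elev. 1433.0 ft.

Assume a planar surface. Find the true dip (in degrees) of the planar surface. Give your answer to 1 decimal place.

Let the plane be z = a·easting + b·northing + c.
Hole 2−Hole 1: −187a − 174b = 20.9;  Hole 3−Hole 1: −233a + 53b = 229.7.
Solving gives a = −0.81413, b = 0.75485.
Gradient magnitude |∇z| = √(a² + b²) = √(0.66281 + 0.56979) = 1.11023.
True dip = arctan(1.11023) = 48.0°, dipping toward SE (azimuth ≈ 133°).

48.0°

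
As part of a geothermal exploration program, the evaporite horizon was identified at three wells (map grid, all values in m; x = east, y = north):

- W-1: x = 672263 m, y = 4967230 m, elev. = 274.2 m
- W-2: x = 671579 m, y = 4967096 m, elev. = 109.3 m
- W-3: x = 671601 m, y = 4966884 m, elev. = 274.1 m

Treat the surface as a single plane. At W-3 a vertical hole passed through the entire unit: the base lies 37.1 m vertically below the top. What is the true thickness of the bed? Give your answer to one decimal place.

28.5 m

Let the plane be z = a·x + b·y + c.
W-2−W-1: −684a − 134b = −164.9;  W-3−W-1: −662a − 346b = −0.1.
Solving gives a = 0.38553, b = −0.73735.
|∇z| = √(a²+b²) = 0.83206, so dip δ = arctan(0.83206) = 39.76°.
True thickness = vertical thickness × cos δ = 37.1 × cos 39.76° = 28.5 m.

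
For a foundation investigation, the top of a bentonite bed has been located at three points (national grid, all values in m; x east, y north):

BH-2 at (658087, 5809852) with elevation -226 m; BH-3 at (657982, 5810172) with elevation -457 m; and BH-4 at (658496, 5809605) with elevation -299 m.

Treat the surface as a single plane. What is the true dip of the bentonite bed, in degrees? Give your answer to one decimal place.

51.1°

Let the plane be z = a·x + b·y + c.
BH-3−BH-2: −105a + 320b = −231;  BH-4−BH-2: 409a − 247b = −73.
Solving gives a = −0.76628, b = −0.97331.
Gradient magnitude |∇z| = √(a² + b²) = √(0.58718 + 0.94733) = 1.23875.
True dip = arctan(1.23875) = 51.1°, dipping toward NE (azimuth ≈ 038°).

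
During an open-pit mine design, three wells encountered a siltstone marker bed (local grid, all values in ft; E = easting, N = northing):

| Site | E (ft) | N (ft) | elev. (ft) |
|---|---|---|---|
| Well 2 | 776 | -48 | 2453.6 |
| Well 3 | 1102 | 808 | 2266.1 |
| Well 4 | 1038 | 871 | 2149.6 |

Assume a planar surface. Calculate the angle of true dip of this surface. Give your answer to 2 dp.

Two edge vectors: Well 2→Well 3 = (326, 856, -187.5), Well 2→Well 4 = (262, 919, -304).
Normal n = (Well 2→Well 3) × (Well 2→Well 4) = (-87911.5, 49979, 75322).
So ∂z/∂E = −n_x/n_z = 1.16714 and ∂z/∂N = −n_y/n_z = −0.66354.
Gradient magnitude |∇z| = √(a² + b²) = √(1.36222 + 0.44028) = 1.34257.
True dip = arctan(1.34257) = 53.32°, dipping toward WNW (azimuth ≈ 300°).

53.32°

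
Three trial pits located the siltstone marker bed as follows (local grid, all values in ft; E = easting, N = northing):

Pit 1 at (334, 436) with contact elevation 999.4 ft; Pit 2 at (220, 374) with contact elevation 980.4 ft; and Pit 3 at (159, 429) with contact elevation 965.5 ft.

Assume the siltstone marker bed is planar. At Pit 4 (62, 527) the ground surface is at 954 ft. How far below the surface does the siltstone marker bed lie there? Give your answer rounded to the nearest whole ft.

Two edge vectors: Pit 1→Pit 2 = (-114, -62, -19), Pit 1→Pit 3 = (-175, -7, -33.9).
Normal n = (Pit 1→Pit 2) × (Pit 1→Pit 3) = (1968.8, -539.6, -10052).
So ∂z/∂E = −n_x/n_z = 0.19586 and ∂z/∂N = −n_y/n_z = −0.05368.
Intercept c from Pit 1: 999.4 − 65.42 + 23.40 = 957.39.
At (62, 527): z_contact = 12.1 − 28.3 + 957.39 = 941.2 ft.
Depth below ground = 954 − 941.2 = 13 ft.

13 ft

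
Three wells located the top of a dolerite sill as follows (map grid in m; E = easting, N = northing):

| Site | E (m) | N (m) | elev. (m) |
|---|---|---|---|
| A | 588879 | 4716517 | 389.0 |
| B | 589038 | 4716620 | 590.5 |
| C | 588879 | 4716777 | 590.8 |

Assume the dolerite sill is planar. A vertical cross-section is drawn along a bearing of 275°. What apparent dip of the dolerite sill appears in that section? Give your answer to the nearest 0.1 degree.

Two edge vectors: A→B = (159, 103, 201.5), A→C = (0, 260, 201.8).
Normal n = (A→B) × (A→C) = (-31604.6, -32086.2, 41340).
So ∂z/∂E = −n_x/n_z = 0.76450 and ∂z/∂N = −n_y/n_z = 0.77615.
Unit vector along 275° is (sin 275°, cos 275°) = (-0.9962, 0.0872).
Slope in that direction = a·(-0.9962) + b·(0.0872) = −0.69395.
Apparent dip = arctan|0.69395| = 34.8° (true dip is 47.5°, so apparent ≤ true as expected).

34.8°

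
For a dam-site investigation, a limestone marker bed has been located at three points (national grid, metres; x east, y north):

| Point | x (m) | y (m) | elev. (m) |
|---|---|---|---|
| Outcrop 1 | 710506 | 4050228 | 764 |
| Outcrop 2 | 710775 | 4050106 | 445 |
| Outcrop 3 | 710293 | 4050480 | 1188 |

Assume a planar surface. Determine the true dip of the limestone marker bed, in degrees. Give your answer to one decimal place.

Let the plane be z = a·x + b·y + c.
Outcrop 2−Outcrop 1: 269a − 122b = −319;  Outcrop 3−Outcrop 1: −213a + 252b = 424.
Solving gives a = −0.68561, b = 1.10303.
Gradient magnitude |∇z| = √(a² + b²) = √(0.47007 + 1.21668) = 1.29875.
True dip = arctan(1.29875) = 52.4°, dipping toward SSE (azimuth ≈ 148°).

52.4°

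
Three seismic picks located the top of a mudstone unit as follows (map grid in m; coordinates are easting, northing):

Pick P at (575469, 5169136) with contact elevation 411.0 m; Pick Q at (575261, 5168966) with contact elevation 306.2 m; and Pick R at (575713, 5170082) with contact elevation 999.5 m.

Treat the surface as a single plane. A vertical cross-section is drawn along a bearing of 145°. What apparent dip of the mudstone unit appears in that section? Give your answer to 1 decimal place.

Let the plane be z = a·easting + b·northing + c.
Pick Q−Pick P: −208a − 170b = −104.8;  Pick R−Pick P: 244a + 946b = 588.5.
Solving gives a = −0.00582, b = 0.62359.
Unit vector along 145° is (sin 145°, cos 145°) = (0.5736, -0.8192).
Slope in that direction = a·(0.5736) + b·(-0.8192) = −0.51416.
Apparent dip = arctan|0.51416| = 27.2° (true dip is 31.9°, so apparent ≤ true as expected).

27.2°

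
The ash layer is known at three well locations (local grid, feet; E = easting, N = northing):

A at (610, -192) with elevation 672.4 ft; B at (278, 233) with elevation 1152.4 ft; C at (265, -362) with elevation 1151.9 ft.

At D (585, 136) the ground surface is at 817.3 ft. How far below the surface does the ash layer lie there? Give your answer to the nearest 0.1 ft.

99.4 ft

Let the plane be z = a·E + b·N + c.
B−A: −332a + 425b = 480;  C−A: −345a − 170b = 479.5.
Solving gives a = −1.40540, b = 0.03155.
Then c = 672.4 − a·610 − b·-192 = 1535.75.
At (585, 136): z_contact = −822.16 + 4.29 + 1535.75 = 717.88 ft.
Depth below ground = 817.3 − 717.88 = 99.4 ft.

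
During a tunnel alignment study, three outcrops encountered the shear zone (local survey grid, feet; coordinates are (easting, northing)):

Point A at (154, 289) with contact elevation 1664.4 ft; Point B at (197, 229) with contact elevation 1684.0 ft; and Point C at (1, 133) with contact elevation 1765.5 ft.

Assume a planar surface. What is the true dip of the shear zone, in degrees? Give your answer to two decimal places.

26.55°

Two edge vectors: Point A→Point B = (43, -60, 19.6), Point A→Point C = (-153, -156, 101.1).
Normal n = (Point A→Point B) × (Point A→Point C) = (-3008.4, -7346.1, -15888).
So ∂z/∂E = −n_x/n_z = −0.18935 and ∂z/∂N = −n_y/n_z = −0.46237.
Gradient magnitude |∇z| = √(a² + b²) = √(0.03585 + 0.21378) = 0.49964.
True dip = arctan(0.49964) = 26.55°, dipping toward NNE (azimuth ≈ 022°).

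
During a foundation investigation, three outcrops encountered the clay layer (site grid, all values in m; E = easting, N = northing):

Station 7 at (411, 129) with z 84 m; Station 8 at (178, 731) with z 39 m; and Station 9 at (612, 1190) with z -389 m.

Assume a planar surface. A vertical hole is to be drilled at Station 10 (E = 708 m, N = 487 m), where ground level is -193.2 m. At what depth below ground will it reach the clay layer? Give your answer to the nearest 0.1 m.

Two edge vectors: Station 7→Station 8 = (-233, 602, -45), Station 7→Station 9 = (201, 1061, -473).
Normal n = (Station 7→Station 8) × (Station 7→Station 9) = (-237001, -119254, -368215).
So ∂z/∂E = −n_x/n_z = −0.643648 and ∂z/∂N = −n_y/n_z = −0.323871.
Intercept c from Station 7: 84 + 264.54 + 41.78 = 390.32.
At (708, 487): z_contact = −455.70 − 157.72 + 390.32 = -223.11 m.
Depth below ground = -193.2 − (-223.11) = 29.9 m.

29.9 m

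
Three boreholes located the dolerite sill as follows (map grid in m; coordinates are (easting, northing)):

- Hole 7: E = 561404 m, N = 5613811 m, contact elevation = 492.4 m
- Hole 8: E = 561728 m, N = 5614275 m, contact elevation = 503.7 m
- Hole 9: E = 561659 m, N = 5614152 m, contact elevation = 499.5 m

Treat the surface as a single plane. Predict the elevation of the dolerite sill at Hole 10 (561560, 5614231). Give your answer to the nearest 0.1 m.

512.4 m

Two edge vectors: Hole 7→Hole 8 = (324, 464, 11.3), Hole 7→Hole 9 = (255, 341, 7.1).
Normal n = (Hole 7→Hole 8) × (Hole 7→Hole 9) = (-558.9, 581.1, -7836).
So ∂z/∂E = −n_x/n_z = −0.071324655 and ∂z/∂N = −n_y/n_z = 0.074157734.
Intercept c from Hole 7: 492.4 + 40041.95 − 416307.50 = −375773.15.
At (561560, 5614231): z = −40053.1 + 416338.6 − 375773.15 = 512.4 m.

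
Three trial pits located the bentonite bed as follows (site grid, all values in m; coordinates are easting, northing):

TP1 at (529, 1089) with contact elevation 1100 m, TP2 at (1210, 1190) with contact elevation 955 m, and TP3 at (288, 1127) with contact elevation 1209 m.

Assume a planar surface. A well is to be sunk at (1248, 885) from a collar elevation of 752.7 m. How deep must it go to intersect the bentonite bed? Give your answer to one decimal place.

48.8 m

Two edge vectors: TP1→TP2 = (681, 101, -145), TP1→TP3 = (-241, 38, 109).
Normal n = (TP1→TP2) × (TP1→TP3) = (16519, -39284, 50219).
So ∂z/∂easting = −n_x/n_z = −0.328939 and ∂z/∂northing = −n_y/n_z = 0.782254.
Intercept c from TP1: 1100 + 174.01 − 851.87 = 422.13.
At (1248, 885): z_contact = −410.52 + 692.29 + 422.13 = 703.91 m.
Depth below ground = 752.7 − 703.91 = 48.8 m.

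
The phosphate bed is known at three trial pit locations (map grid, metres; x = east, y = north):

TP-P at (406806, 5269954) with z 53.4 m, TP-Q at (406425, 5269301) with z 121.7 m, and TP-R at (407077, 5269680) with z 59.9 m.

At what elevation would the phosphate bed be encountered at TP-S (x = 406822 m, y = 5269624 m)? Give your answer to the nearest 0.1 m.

Let the plane be z = a·x + b·y + c.
TP-Q−TP-P: −381a − 653b = 68.3;  TP-R−TP-P: 271a − 274b = 6.5.
Solving gives a = −0.051428257, b = −0.074587801.
Then c = 53.4 − a·406806 − b·5269954 = 414049.00.
At (406822, 5269624): z = −20922.1 − 393049.7 + 414049.00 = 77.2 m.

77.2 m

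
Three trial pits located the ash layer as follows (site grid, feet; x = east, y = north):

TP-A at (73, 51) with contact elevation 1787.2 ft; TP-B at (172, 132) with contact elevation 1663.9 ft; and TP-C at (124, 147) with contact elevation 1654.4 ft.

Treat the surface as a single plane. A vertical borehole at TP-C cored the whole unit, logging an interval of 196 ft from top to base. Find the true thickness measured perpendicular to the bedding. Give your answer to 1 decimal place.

Two edge vectors: TP-A→TP-B = (99, 81, -123.3), TP-A→TP-C = (51, 96, -132.8).
Normal n = (TP-A→TP-B) × (TP-A→TP-C) = (1080, 6858.9, 5373).
So ∂z/∂x = −n_x/n_z = −0.20101 and ∂z/∂y = −n_y/n_z = −1.27655.
|∇z| = √(a²+b²) = 1.29228, so dip δ = arctan(1.29228) = 52.27°.
True thickness = vertical thickness × cos δ = 196 × cos 52.27° = 120.0 ft.

120.0 ft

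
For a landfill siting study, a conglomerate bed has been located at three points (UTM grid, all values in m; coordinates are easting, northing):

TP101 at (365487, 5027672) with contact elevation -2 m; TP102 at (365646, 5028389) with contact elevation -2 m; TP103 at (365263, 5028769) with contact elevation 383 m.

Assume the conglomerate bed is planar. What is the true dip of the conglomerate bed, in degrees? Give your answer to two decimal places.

40.16°

Two edge vectors: TP101→TP102 = (159, 717, 0), TP101→TP103 = (-224, 1097, 385).
Normal n = (TP101→TP102) × (TP101→TP103) = (276045, -61215, 335031).
So ∂z/∂easting = −n_x/n_z = −0.82394 and ∂z/∂northing = −n_y/n_z = 0.18271.
Gradient magnitude |∇z| = √(a² + b²) = √(0.67887 + 0.03338) = 0.84395.
True dip = arctan(0.84395) = 40.16°, dipping toward ESE (azimuth ≈ 103°).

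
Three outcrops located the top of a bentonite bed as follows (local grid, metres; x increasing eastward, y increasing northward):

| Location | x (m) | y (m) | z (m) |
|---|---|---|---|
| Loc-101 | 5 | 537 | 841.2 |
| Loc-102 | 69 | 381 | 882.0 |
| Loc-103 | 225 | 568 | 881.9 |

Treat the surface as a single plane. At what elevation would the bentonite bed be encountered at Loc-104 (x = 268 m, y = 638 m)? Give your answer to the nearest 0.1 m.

Two edge vectors: Loc-101→Loc-102 = (64, -156, 40.8), Loc-101→Loc-103 = (220, 31, 40.7).
Normal n = (Loc-101→Loc-102) × (Loc-101→Loc-103) = (-7614, 6371.2, 36304).
So ∂z/∂x = −n_x/n_z = 0.20973 and ∂z/∂y = −n_y/n_z = −0.17550.
Intercept c from Loc-101: 841.2 − 1.05 + 94.24 = 934.39.
At (268, 638): z = 56.2 − 112.0 + 934.39 = 878.6 m.

878.6 m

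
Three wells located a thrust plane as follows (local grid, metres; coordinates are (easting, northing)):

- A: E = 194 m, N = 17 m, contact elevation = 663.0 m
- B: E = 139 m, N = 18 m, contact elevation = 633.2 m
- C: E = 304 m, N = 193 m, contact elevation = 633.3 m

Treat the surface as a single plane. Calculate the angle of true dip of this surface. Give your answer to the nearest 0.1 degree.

36.2°

Let the plane be z = a·E + b·N + c.
B−A: −55a + 1b = −29.8;  C−A: 110a + 176b = −29.7.
Solving gives a = 0.53270, b = −0.50169.
Gradient magnitude |∇z| = √(a² + b²) = √(0.28377 + 0.25169) = 0.73175.
True dip = arctan(0.73175) = 36.2°, dipping toward NW (azimuth ≈ 313°).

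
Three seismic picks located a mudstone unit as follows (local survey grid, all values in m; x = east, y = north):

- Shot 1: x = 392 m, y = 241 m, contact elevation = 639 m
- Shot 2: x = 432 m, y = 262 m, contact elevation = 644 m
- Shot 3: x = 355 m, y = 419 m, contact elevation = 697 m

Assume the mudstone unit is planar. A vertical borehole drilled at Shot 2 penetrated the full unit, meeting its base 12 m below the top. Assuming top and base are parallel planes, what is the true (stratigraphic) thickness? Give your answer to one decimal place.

11.4 m

Two edge vectors: Shot 1→Shot 2 = (40, 21, 5), Shot 1→Shot 3 = (-37, 178, 58).
Normal n = (Shot 1→Shot 2) × (Shot 1→Shot 3) = (328, -2505, 7897).
So ∂z/∂x = −n_x/n_z = −0.04153 and ∂z/∂y = −n_y/n_z = 0.31721.
|∇z| = √(a²+b²) = 0.31992, so dip δ = arctan(0.31992) = 17.74°.
True thickness = vertical thickness × cos δ = 12 × cos 17.74° = 11.4 m.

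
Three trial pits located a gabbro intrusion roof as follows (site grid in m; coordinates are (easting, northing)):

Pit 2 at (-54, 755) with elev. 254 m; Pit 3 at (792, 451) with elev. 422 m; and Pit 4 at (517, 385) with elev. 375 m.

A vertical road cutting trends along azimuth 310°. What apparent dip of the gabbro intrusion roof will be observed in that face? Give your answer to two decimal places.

9.60°

Two edge vectors: Pit 2→Pit 3 = (846, -304, 168), Pit 2→Pit 4 = (571, -370, 121).
Normal n = (Pit 2→Pit 3) × (Pit 2→Pit 4) = (25376, -6438, -139436).
So ∂z/∂E = −n_x/n_z = 0.18199 and ∂z/∂N = −n_y/n_z = −0.04617.
Unit vector along 310° is (sin 310°, cos 310°) = (-0.7660, 0.6428).
Slope in that direction = a·(-0.7660) + b·(0.6428) = −0.16909.
Apparent dip = arctan|0.16909| = 9.60° (true dip is 10.6°, so apparent ≤ true as expected).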